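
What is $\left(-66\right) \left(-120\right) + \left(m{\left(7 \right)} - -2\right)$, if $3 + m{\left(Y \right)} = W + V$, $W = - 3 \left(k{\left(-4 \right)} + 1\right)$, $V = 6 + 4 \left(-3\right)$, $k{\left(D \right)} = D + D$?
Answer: $7934$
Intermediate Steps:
$k{\left(D \right)} = 2 D$
$V = -6$ ($V = 6 - 12 = -6$)
$W = 21$ ($W = - 3 \left(2 \left(-4\right) + 1\right) = - 3 \left(-8 + 1\right) = \left(-3\right) \left(-7\right) = 21$)
$m{\left(Y \right)} = 12$ ($m{\left(Y \right)} = -3 + \left(21 - 6\right) = -3 + 15 = 12$)
$\left(-66\right) \left(-120\right) + \left(m{\left(7 \right)} - -2\right) = \left(-66\right) \left(-120\right) + \left(12 - -2\right) = 7920 + \left(12 + 2\right) = 7920 + 14 = 7934$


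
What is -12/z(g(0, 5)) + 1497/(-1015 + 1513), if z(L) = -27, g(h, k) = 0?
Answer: 5155/1494 ≈ 3.4505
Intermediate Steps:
-12/z(g(0, 5)) + 1497/(-1015 + 1513) = -12/(-27) + 1497/(-1015 + 1513) = -12*(-1/27) + 1497/498 = 4/9 + 1497*(1/498) = 4/9 + 499/166 = 5155/1494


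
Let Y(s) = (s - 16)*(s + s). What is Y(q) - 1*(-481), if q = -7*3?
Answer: 2035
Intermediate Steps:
q = -21
Y(s) = 2*s*(-16 + s) (Y(s) = (-16 + s)*(2*s) = 2*s*(-16 + s))
Y(q) - 1*(-481) = 2*(-21)*(-16 - 21) - 1*(-481) = 2*(-21)*(-37) + 481 = 1554 + 481 = 2035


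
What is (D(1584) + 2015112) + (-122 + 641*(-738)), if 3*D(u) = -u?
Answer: 1541404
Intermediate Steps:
D(u) = -u/3 (D(u) = (-u)/3 = -u/3)
(D(1584) + 2015112) + (-122 + 641*(-738)) = (-1/3*1584 + 2015112) + (-122 + 641*(-738)) = (-528 + 2015112) + (-122 - 473058) = 2014584 - 473180 = 1541404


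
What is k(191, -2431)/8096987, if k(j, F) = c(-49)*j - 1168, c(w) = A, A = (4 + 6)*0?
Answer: -1168/8096987 ≈ -0.00014425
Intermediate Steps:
A = 0 (A = 10*0 = 0)
c(w) = 0
k(j, F) = -1168 (k(j, F) = 0*j - 1168 = 0 - 1168 = -1168)
k(191, -2431)/8096987 = -1168/8096987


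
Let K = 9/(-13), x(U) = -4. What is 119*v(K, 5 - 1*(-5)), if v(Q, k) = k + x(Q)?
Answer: 714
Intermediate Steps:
K = -9/13 (K = 9*(-1/13) = -9/13 ≈ -0.69231)
v(Q, k) = -4 + k (v(Q, k) = k - 4 = -4 + k)
119*v(K, 5 - 1*(-5)) = 119*(-4 + (5 - 1*(-5))) = 119*(-4 + (5 + 5)) = 119*(-4 + 10) = 119*6 = 714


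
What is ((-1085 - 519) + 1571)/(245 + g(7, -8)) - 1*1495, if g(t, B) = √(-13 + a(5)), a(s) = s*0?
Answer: (-1495*√13 + 366308*I)/(√13 - 245*I) ≈ -1495.1 + 0.0019818*I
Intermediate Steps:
a(s) = 0
g(t, B) = I*√13 (g(t, B) = √(-13 + 0) = √(-13) = I*√13)
((-1085 - 519) + 1571)/(245 + g(7, -8)) - 1*1495 = ((-1085 - 519) + 1571)/(245 + I*√13) - 1*1495 = (-1604 + 1571)/(245 + I*√13) - 1495 = -33/(245 + I*√13) - 1495 = -1495 - 33/(245 + I*√13)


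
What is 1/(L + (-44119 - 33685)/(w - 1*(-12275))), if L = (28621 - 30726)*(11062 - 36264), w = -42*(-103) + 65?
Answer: 8333/442067361028 ≈ 1.8850e-8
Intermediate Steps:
w = 4391 (w = 4326 + 65 = 4391)
L = 53050210 (L = -2105*(-25202) = 53050210)
1/(L + (-44119 - 33685)/(w - 1*(-12275))) = 1/(53050210 + (-44119 - 33685)/(4391 - 1*(-12275))) = 1/(53050210 - 77804/(4391 + 12275)) = 1/(53050210 - 77804/16666) = 1/(53050210 - 77804*1/16666) = 1/(53050210 - 38902/8333) = 1/(442067361028/8333) = 8333/442067361028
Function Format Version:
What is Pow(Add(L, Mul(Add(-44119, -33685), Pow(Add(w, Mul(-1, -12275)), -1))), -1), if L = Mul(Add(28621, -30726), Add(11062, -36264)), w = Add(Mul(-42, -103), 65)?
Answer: Rational(8333, 442067361028) ≈ 1.8850e-8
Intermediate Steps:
w = 4391 (w = Add(4326, 65) = 4391)
L = 53050210 (L = Mul(-2105, -25202) = 53050210)
Pow(Add(L, Mul(Add(-44119, -33685), Pow(Add(w, Mul(-1, -12275)), -1))), -1) = Pow(Add(53050210, Mul(Add(-44119, -33685), Pow(Add(4391, Mul(-1, -12275)), -1))), -1) = Pow(Add(53050210, Mul(-77804, Pow(Add(4391, 12275), -1))), -1) = Pow(Add(53050210, Mul(-77804, Pow(16666, -1))), -1) = Pow(Add(53050210, Mul(-77804, Rational(1, 16666))), -1) = Pow(Add(53050210, Rational(-38902, 8333)), -1) = Pow(Rational(442067361028, 8333), -1) = Rational(8333, 442067361028)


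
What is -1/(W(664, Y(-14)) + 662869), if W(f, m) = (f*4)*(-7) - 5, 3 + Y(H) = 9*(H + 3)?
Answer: -1/644272 ≈ -1.5521e-6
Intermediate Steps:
Y(H) = 24 + 9*H (Y(H) = -3 + 9*(H + 3) = -3 + 9*(3 + H) = -3 + (27 + 9*H) = 24 + 9*H)
W(f, m) = -5 - 28*f (W(f, m) = (4*f)*(-7) - 5 = -28*f - 5 = -5 - 28*f)
-1/(W(664, Y(-14)) + 662869) = -1/((-5 - 28*664) + 662869) = -1/((-5 - 18592) + 662869) = -1/(-18597 + 662869) = -1/644272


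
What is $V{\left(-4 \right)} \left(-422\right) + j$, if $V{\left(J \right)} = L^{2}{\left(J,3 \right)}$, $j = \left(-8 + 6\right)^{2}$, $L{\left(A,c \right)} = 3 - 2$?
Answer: $-418$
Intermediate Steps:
$L{\left(A,c \right)} = 1$ ($L{\left(A,c \right)} = 3 - 2 = 1$)
$j = 4$ ($j = \left(-2\right)^{2} = 4$)
$V{\left(J \right)} = 1$ ($V{\left(J \right)} = 1^{2} = 1$)
$V{\left(-4 \right)} \left(-422\right) + j = 1 \left(-422\right) + 4 = -422 + 4 = -418$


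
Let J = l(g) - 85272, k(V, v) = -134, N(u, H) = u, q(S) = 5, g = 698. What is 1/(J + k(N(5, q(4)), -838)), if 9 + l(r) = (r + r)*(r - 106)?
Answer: 1/741017 ≈ 1.3495e-6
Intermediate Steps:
l(r) = -9 + 2*r*(-106 + r) (l(r) = -9 + (r + r)*(r - 106) = -9 + (2*r)*(-106 + r) = -9 + 2*r*(-106 + r))
J = 741151 (J = (-9 - 212*698 + 2*698²) - 85272 = (-9 - 147976 + 2*487204) - 85272 = (-9 - 147976 + 974408) - 85272 = 826423 - 85272 = 741151)
1/(J + k(N(5, q(4)), -838)) = 1/(741151 - 134) = 1/741017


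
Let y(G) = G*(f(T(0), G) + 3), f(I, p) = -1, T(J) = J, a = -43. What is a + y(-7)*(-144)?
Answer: 1973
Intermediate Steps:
y(G) = 2*G (y(G) = G*(-1 + 3) = G*2 = 2*G)
a + y(-7)*(-144) = -43 + (2*(-7))*(-144) = -43 - 14*(-144) = -43 + 2016 = 1973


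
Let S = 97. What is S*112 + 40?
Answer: 10904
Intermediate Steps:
S*112 + 40 = 97*112 + 40 = 10864 + 40 = 10904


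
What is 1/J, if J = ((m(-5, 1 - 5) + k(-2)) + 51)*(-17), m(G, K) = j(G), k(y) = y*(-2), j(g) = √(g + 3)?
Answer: I/(17*(√2 - 55*I)) ≈ -0.0010688 + 2.7482e-5*I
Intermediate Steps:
j(g) = √(3 + g)
k(y) = -2*y
m(G, K) = √(3 + G)
J = -935 - 17*I*√2 (J = ((√(3 - 5) - 2*(-2)) + 51)*(-17) = ((√(-2) + 4) + 51)*(-17) = ((I*√2 + 4) + 51)*(-17) = ((4 + I*√2) + 51)*(-17) = (55 + I*√2)*(-17) = -935 - 17*I*√2 ≈ -935.0 - 24.042*I)
1/J = 1/(-935 - 17*I*√2)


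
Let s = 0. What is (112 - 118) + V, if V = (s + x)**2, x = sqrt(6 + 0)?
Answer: 0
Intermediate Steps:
x = sqrt(6) ≈ 2.4495
V = 6 (V = (0 + sqrt(6))**2 = (sqrt(6))**2 = 6)
(112 - 118) + V = (112 - 118) + 6 = -6 + 6 = 0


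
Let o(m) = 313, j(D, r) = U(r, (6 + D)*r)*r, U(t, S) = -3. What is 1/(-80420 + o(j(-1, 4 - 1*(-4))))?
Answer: -1/80107 ≈ -1.2483e-5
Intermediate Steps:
j(D, r) = -3*r
1/(-80420 + o(j(-1, 4 - 1*(-4)))) = 1/(-80420 + 313) = 1/(-80107) = -1/80107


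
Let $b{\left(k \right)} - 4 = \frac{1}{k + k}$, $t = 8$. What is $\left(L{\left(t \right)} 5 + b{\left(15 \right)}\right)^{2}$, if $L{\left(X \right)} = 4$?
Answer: $\frac{519841}{900} \approx 577.6$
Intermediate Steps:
$b{\left(k \right)} = 4 + \frac{1}{2 k}$ ($b{\left(k \right)} = 4 + \frac{1}{k + k} = 4 + \frac{1}{2 k}$)
$\left(L{\left(t \right)} 5 + b{\left(15 \right)}\right)^{2} = \left(4 \cdot 5 + \left(4 + \frac{1}{2 \cdot 15}\right)\right)^{2} = \left(20 + \left(4 + \frac{1}{2} \cdot \frac{1}{15}\right)\right)^{2} = \left(20 + \left(4 + \frac{1}{30}\right)\right)^{2} = \left(20 + \frac{121}{30}\right)^{2} = \left(\frac{721}{30}\right)^{2} = \frac{519841}{900}$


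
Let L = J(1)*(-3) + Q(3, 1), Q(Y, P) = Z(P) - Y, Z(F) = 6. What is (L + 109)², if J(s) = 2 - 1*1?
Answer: 11881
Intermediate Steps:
J(s) = 1 (J(s) = 2 - 1 = 1)
Q(Y, P) = 6 - Y
L = 0 (L = 1*(-3) + (6 - 1*3) = -3 + (6 - 3) = -3 + 3 = 0)
(L + 109)² = (0 + 109)² = 109² = 11881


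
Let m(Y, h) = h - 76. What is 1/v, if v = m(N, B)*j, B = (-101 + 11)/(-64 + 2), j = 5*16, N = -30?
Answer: -31/184880 ≈ -0.00016768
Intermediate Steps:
j = 80
B = 45/31 (B = -90/(-62) = -90*(-1/62) = 45/31 ≈ 1.4516)
m(Y, h) = -76 + h
v = -184880/31 (v = (-76 + 45/31)*80 = -2311/31*80 = -184880/31 ≈ -5963.9)
1/v = 1/(-184880/31) = -31/184880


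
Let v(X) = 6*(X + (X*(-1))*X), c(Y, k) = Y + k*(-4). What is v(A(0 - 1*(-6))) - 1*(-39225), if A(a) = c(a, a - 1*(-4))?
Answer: 32085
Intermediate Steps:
c(Y, k) = Y - 4*k
A(a) = -16 - 3*a (A(a) = a - 4*(a - 1*(-4)) = a - 4*(a + 4) = a - 4*(4 + a) = a + (-16 - 4*a) = -16 - 3*a)
v(X) = -6*X² + 6*X (v(X) = 6*(X + (-X)*X) = 6*(X - X²) = -6*X² + 6*X)
v(A(0 - 1*(-6))) - 1*(-39225) = 6*(-16 - 3*(0 - 1*(-6)))*(1 - (-16 - 3*(0 - 1*(-6)))) - 1*(-39225) = 6*(-16 - 3*(0 + 6))*(1 - (-16 - 3*(0 + 6))) + 39225 = 6*(-16 - 3*6)*(1 - (-16 - 3*6)) + 39225 = 6*(-16 - 18)*(1 - (-16 - 18)) + 39225 = 6*(-34)*(1 - 1*(-34)) + 39225 = 6*(-34)*(1 + 34) + 39225 = 6*(-34)*35 + 39225 = -7140 + 39225 = 32085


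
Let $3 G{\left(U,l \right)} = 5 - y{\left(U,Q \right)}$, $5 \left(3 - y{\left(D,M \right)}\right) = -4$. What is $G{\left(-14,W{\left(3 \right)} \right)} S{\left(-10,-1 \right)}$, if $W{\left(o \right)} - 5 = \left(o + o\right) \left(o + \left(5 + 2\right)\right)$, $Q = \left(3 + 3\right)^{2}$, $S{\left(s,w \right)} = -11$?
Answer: $- \frac{22}{5} \approx -4.4$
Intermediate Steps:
$Q = 36$ ($Q = 6^{2} = 36$)
$y{\left(D,M \right)} = \frac{19}{5}$ ($y{\left(D,M \right)} = 3 - - \frac{4}{5} = 3 + \frac{4}{5} = \frac{19}{5}$)
$W{\left(o \right)} = 5 + 2 o \left(7 + o\right)$ ($W{\left(o \right)} = 5 + \left(o + o\right) \left(o + \left(5 + 2\right)\right) = 5 + 2 o \left(o + 7\right) = 5 + 2 o \left(7 + o\right)$)
$G{\left(U,l \right)} = \frac{2}{5}$ ($G{\left(U,l \right)} = \frac{5 - \frac{19}{5}}{3} = \frac{1}{3} \cdot \frac{6}{5} = \frac{2}{5}$)
$G{\left(-14,W{\left(3 \right)} \right)} S{\left(-10,-1 \right)} = \frac{2}{5} \left(-11\right) = - \frac{22}{5}$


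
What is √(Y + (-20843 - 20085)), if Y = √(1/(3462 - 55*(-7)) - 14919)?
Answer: 2*√(-151427552888 + 3847*I*√13799523689)/3847 ≈ 0.30188 + 202.31*I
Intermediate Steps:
Y = 4*I*√13799523689/3847 (Y = √(1/(3462 + 385) - 14919) = √(1/3847 - 14919) = √(-57393392/3847) = 4*I*√13799523689/3847 ≈ 122.14*I)
√(Y + (-20843 - 20085)) = √(4*I*√13799523689/3847 + (-20843 - 20085)) = √(4*I*√13799523689/3847 - 40928) = √(-40928 + 4*I*√13799523689/3847)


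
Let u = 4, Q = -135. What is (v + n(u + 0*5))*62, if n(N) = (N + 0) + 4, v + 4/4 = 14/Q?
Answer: 57722/135 ≈ 427.57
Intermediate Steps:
v = -149/135 (v = -1 + 14/(-135) = -1 + 14*(-1/135) = -1 - 14/135 = -149/135 ≈ -1.1037)
n(N) = 4 + N (n(N) = N + 4 = 4 + N)
(v + n(u + 0*5))*62 = (-149/135 + (4 + (4 + 0*5)))*62 = (-149/135 + (4 + (4 + 0)))*62 = (-149/135 + (4 + 4))*62 = (-149/135 + 8)*62 = (931/135)*62 = 57722/135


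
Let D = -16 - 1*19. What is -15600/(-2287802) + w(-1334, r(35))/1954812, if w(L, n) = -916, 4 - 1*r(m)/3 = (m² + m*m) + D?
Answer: 3549930071/559027850403 ≈ 0.0063502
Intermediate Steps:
D = -35 (D = -16 - 19 = -35)
r(m) = 117 - 6*m² (r(m) = 12 - 3*((m² + m*m) - 35) = 12 - 3*((m² + m²) - 35) = 12 - 3*(2*m² - 35) = 12 - 3*(-35 + 2*m²) = 12 + (105 - 6*m²) = 117 - 6*m²)
-15600/(-2287802) + w(-1334, r(35))/1954812 = -15600/(-2287802) - 916/1954812 = -15600*(-1/2287802) - 916*1/1954812 = 7800/1143901 - 229/488703 = 3549930071/559027850403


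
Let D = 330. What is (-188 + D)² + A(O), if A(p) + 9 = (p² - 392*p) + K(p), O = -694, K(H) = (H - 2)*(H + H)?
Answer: 1739887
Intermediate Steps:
K(H) = 2*H*(-2 + H) (K(H) = (-2 + H)*(2*H) = 2*H*(-2 + H))
A(p) = -9 + p² - 392*p + 2*p*(-2 + p) (A(p) = -9 + ((p² - 392*p) + 2*p*(-2 + p)) = -9 + (p² - 392*p + 2*p*(-2 + p)) = -9 + p² - 392*p + 2*p*(-2 + p))
(-188 + D)² + A(O) = (-188 + 330)² + (-9 - 396*(-694) + 3*(-694)²) = 142² + (-9 + 274824 + 3*481636) = 20164 + (-9 + 274824 + 1444908) = 20164 + 1719723 = 1739887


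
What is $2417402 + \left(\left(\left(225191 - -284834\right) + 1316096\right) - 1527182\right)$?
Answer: $2716341$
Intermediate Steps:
$2417402 + \left(\left(\left(225191 - -284834\right) + 1316096\right) - 1527182\right) = 2417402 + \left(\left(\left(225191 + 284834\right) + 1316096\right) - 1527182\right) = 2417402 + \left(\left(510025 + 1316096\right) - 1527182\right) = 2417402 + \left(1826121 - 1527182\right) = 2417402 + 298939 = 2716341$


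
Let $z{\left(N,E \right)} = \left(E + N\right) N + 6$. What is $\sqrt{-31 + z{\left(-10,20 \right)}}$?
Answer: $5 i \sqrt{5} \approx 11.18 i$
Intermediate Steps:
$z{\left(N,E \right)} = 6 + N \left(E + N\right)$ ($z{\left(N,E \right)} = N \left(E + N\right) + 6 = 6 + N \left(E + N\right)$)
$\sqrt{-31 + z{\left(-10,20 \right)}} = \sqrt{-31 + \left(6 + \left(-10\right)^{2} + 20 \left(-10\right)\right)} = \sqrt{-31 + \left(6 + 100 - 200\right)} = \sqrt{-31 - 94} = \sqrt{-125} = 5 i \sqrt{5}$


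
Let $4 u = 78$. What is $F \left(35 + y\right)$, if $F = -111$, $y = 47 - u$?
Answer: $- \frac{13875}{2} \approx -6937.5$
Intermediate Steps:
$u = \frac{39}{2}$ ($u = \frac{1}{4} \cdot 78 = \frac{39}{2} \approx 19.5$)
$y = \frac{55}{2}$ ($y = 47 - \frac{39}{2} = \frac{55}{2} \approx 27.5$)
$F \left(35 + y\right) = - 111 \left(35 + \frac{55}{2}\right) = \left(-111\right) \frac{125}{2} = - \frac{13875}{2}$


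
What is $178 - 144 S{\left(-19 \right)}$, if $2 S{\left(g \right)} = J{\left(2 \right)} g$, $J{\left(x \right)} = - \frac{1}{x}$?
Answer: $-506$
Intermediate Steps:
$S{\left(g \right)} = - \frac{g}{4}$ ($S{\left(g \right)} = \frac{- \frac{1}{2} g}{2} = \frac{\left(-1\right) \frac{1}{2} g}{2} = \frac{\left(- \frac{1}{2}\right) g}{2} = - \frac{g}{4}$)
$178 - 144 S{\left(-19 \right)} = 178 - 144 \left(\left(- \frac{1}{4}\right) \left(-19\right)\right) = 178 - 684 = -506$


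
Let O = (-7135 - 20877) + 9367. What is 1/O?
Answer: -1/18645 ≈ -5.3634e-5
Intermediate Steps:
O = -18645 (O = -28012 + 9367 = -18645)
1/O = 1/(-18645) = -1/18645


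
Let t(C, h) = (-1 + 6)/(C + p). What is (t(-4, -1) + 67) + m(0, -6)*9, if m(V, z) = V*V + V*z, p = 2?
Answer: 129/2 ≈ 64.500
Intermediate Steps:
t(C, h) = 5/(2 + C) (t(C, h) = (-1 + 6)/(C + 2) = 5/(2 + C))
m(V, z) = V² + V*z
(t(-4, -1) + 67) + m(0, -6)*9 = (5/(2 - 4) + 67) + (0*(0 - 6))*9 = (5/(-2) + 67) + (0*(-6))*9 = (5*(-½) + 67) + 0*9 = (-5/2 + 67) + 0 = 129/2 + 0 = 129/2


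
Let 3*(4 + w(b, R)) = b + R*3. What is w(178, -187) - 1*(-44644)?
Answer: 133537/3 ≈ 44512.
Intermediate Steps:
w(b, R) = -4 + R + b/3 (w(b, R) = -4 + (b + R*3)/3 = -4 + (b + 3*R)/3 = -4 + (R + b/3) = -4 + R + b/3)
w(178, -187) - 1*(-44644) = (-4 - 187 + (1/3)*178) - 1*(-44644) = (-4 - 187 + 178/3) + 44644 = -395/3 + 44644 = 133537/3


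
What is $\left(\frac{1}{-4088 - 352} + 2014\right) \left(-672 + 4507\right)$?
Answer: $\frac{6858635953}{888} \approx 7.7237 \cdot 10^{6}$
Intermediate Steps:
$\left(\frac{1}{-4088 - 352} + 2014\right) \left(-672 + 4507\right) = \left(\frac{1}{-4440} + 2014\right) 3835 = \left(- \frac{1}{4440} + 2014\right) 3835 = \frac{8942159}{4440} \cdot 3835 = \frac{6858635953}{888}$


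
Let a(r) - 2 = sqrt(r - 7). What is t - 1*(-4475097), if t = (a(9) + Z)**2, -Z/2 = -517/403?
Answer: 726799739091/162409 + 3680*sqrt(2)/403 ≈ 4.4751e+6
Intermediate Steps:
Z = 1034/403 (Z = -(-1034)/403 = -2*(-517/403) = 1034/403 ≈ 2.5658)
a(r) = 2 + sqrt(-7 + r) (a(r) = 2 + sqrt(r - 7) = 2 + sqrt(-7 + r))
t = (1840/403 + sqrt(2))**2 (t = ((2 + sqrt(-7 + 9)) + 1034/403)**2 = ((2 + sqrt(2)) + 1034/403)**2 = (1840/403 + sqrt(2))**2 ≈ 35.760)
t - 1*(-4475097) = (3710418/162409 + 3680*sqrt(2)/403) - 1*(-4475097) = (3710418/162409 + 3680*sqrt(2)/403) + 4475097 = 726799739091/162409 + 3680*sqrt(2)/403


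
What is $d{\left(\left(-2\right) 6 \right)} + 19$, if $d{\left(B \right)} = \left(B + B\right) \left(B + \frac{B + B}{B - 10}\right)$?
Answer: $\frac{3089}{11} \approx 280.82$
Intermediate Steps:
$d{\left(B \right)} = 2 B \left(B + \frac{2 B}{-10 + B}\right)$
$d{\left(\left(-2\right) 6 \right)} + 19 = \frac{2 \left(\left(-2\right) 6\right)^{2} \left(-8 - 12\right)}{-10 - 12} + 19 = \frac{2 \left(-12\right)^{2} \left(-8 - 12\right)}{-10 - 12} + 19 = 2 \cdot 144 \frac{1}{-22} \left(-20\right) + 19 = 2 \cdot 144 \left(- \frac{1}{22}\right) \left(-20\right) + 19 = \frac{2880}{11} + 19 = \frac{3089}{11}$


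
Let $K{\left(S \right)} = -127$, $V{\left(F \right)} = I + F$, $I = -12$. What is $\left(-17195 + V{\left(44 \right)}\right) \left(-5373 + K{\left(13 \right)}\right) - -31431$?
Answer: $94427931$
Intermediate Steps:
$V{\left(F \right)} = -12 + F$
$\left(-17195 + V{\left(44 \right)}\right) \left(-5373 + K{\left(13 \right)}\right) - -31431 = \left(-17195 + \left(-12 + 44\right)\right) \left(-5373 - 127\right) - -31431 = \left(-17195 + 32\right) \left(-5500\right) + 31431 = \left(-17163\right) \left(-5500\right) + 31431 = 94396500 + 31431 = 94427931$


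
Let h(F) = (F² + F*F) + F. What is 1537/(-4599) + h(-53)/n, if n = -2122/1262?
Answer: -16151088242/4879539 ≈ -3310.0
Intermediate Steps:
h(F) = F + 2*F² (h(F) = (F² + F²) + F = 2*F² + F = F + 2*F²)
n = -1061/631 (n = -2122*1/1262 = -1061/631 ≈ -1.6815)
1537/(-4599) + h(-53)/n = 1537/(-4599) + (-53*(1 + 2*(-53)))/(-1061/631) = 1537*(-1/4599) - 53*(1 - 106)*(-631/1061) = -1537/4599 - 53*(-105)*(-631/1061) = -1537/4599 + 5565*(-631/1061) = -1537/4599 - 3511515/1061 = -16151088242/4879539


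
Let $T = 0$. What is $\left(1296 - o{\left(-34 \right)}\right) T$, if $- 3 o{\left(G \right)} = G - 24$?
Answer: $0$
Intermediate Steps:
$o{\left(G \right)} = 8 - \frac{G}{3}$ ($o{\left(G \right)} = - \frac{G - 24}{3} = - \frac{-24 + G}{3} = 8 - \frac{G}{3}$)
$\left(1296 - o{\left(-34 \right)}\right) T = \left(1296 - \left(8 - - \frac{34}{3}\right)\right) 0 = \left(1296 - \left(8 + \frac{34}{3}\right)\right) 0 = \left(1296 - \frac{58}{3}\right) 0 = \frac{3830}{3} \cdot 0 = 0$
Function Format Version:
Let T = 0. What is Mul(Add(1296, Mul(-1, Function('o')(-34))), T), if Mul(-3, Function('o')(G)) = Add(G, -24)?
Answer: 0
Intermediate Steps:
Function('o')(G) = Add(8, Mul(Rational(-1, 3), G)) (Function('o')(G) = Mul(Rational(-1, 3), Add(G, -24)) = Mul(Rational(-1, 3), Add(-24, G)) = Add(8, Mul(Rational(-1, 3), G)))
Mul(Add(1296, Mul(-1, Function('o')(-34))), T) = Mul(Add(1296, Mul(-1, Add(8, Mul(Rational(-1, 3), -34)))), 0) = Mul(Add(1296, Mul(-1, Add(8, Rational(34, 3)))), 0) = Mul(Add(1296, Mul(-1, Rational(58, 3))), 0) = Mul(Add(1296, Rational(-58, 3)), 0) = Mul(Rational(3830, 3), 0) = 0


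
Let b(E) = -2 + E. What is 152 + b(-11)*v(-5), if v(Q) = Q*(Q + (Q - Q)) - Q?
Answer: -238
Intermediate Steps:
v(Q) = Q² - Q (v(Q) = Q*(Q + 0) - Q = Q*Q - Q = Q² - Q)
152 + b(-11)*v(-5) = 152 + (-2 - 11)*(-5*(-1 - 5)) = 152 - (-65)*(-6) = 152 - 13*30 = 152 - 390 = -238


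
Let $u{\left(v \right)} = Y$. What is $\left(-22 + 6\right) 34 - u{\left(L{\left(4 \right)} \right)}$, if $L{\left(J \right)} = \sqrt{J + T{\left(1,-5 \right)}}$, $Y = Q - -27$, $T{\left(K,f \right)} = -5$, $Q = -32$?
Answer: $-539$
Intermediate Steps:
$Y = -5$ ($Y = -32 - -27 = -32 + 27 = -5$)
$L{\left(J \right)} = \sqrt{-5 + J}$ ($L{\left(J \right)} = \sqrt{J - 5} = \sqrt{-5 + J}$)
$u{\left(v \right)} = -5$
$\left(-22 + 6\right) 34 - u{\left(L{\left(4 \right)} \right)} = \left(-22 + 6\right) 34 - -5 = \left(-16\right) 34 + 5 = -544 + 5 = -539$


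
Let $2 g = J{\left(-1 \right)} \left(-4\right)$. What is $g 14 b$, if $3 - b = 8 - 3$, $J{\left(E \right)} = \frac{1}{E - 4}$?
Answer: $- \frac{56}{5} \approx -11.2$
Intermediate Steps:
$J{\left(E \right)} = \frac{1}{-4 + E}$
$g = \frac{2}{5}$ ($g = \frac{\frac{1}{-4 - 1} \left(-4\right)}{2} = \frac{\frac{1}{-5} \left(-4\right)}{2} = \frac{\left(- \frac{1}{5}\right) \left(-4\right)}{2} = \frac{1}{2} \cdot \frac{4}{5} = \frac{2}{5} \approx 0.4$)
$b = -2$ ($b = 3 - \left(8 - 3\right) = 3 - 5 = -2$)
$g 14 b = \frac{2}{5} \cdot 14 \left(-2\right) = \frac{28}{5} \left(-2\right) = - \frac{56}{5}$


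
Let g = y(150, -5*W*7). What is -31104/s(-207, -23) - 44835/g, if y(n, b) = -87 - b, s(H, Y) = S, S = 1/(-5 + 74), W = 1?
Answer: -111556317/52 ≈ -2.1453e+6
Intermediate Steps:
S = 1/69 ≈ 0.014493
s(H, Y) = 1/69
g = -52 (g = -87 - (-5*1)*7 = -87 - (-5)*7 = -87 - 1*(-35) = -87 + 35 = -52)
-31104/s(-207, -23) - 44835/g = -31104/1/69 - 44835/(-52) = -31104*69 - 44835*(-1/52) = -2146176 + 44835/52 = -111556317/52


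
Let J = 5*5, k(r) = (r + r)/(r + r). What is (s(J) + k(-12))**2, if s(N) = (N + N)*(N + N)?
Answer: 6255001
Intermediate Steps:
k(r) = 1 (k(r) = (2*r)/((2*r)) = (2*r)*(1/(2*r)) = 1)
J = 25
s(N) = 4*N**2 (s(N) = (2*N)*(2*N) = 4*N**2)
(s(J) + k(-12))**2 = (4*25**2 + 1)**2 = (4*625 + 1)**2 = (2500 + 1)**2 = 2501**2 = 6255001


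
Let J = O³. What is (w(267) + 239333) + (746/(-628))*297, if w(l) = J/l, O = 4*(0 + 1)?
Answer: 20035641623/83838 ≈ 2.3898e+5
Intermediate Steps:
O = 4 (O = 4*1 = 4)
J = 64 (J = 4³ = 64)
w(l) = 64/l
(w(267) + 239333) + (746/(-628))*297 = (64/267 + 239333) + (746/(-628))*297 = (64*(1/267) + 239333) + (746*(-1/628))*297 = (64/267 + 239333) - 373/314*297 = 63901975/267 - 110781/314 = 20035641623/83838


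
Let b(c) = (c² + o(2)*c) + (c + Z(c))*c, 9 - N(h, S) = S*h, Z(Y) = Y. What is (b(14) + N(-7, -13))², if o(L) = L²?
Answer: 315844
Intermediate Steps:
N(h, S) = 9 - S*h
b(c) = 3*c² + 4*c (b(c) = (c² + 2²*c) + (c + c)*c = (c² + 4*c) + (2*c)*c = (c² + 4*c) + 2*c² = 3*c² + 4*c)
(b(14) + N(-7, -13))² = (14*(4 + 3*14) + (9 - 1*(-13)*(-7)))² = (14*(4 + 42) + (9 - 91))² = (14*46 - 82)² = (644 - 82)² = 562² = 315844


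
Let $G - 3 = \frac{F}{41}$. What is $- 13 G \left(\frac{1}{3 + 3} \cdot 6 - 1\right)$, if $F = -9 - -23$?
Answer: $0$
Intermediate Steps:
$F = 14$ ($F = -9 + 23 = 14$)
$G = \frac{137}{41}$ ($G = 3 + \frac{14}{41} = \frac{137}{41} \approx 3.3415$)
$- 13 G \left(\frac{1}{3 + 3} \cdot 6 - 1\right) = \left(-13\right) \frac{137}{41} \left(\frac{1}{3 + 3} \cdot 6 - 1\right) = - \frac{1781 \left(\frac{1}{6} \cdot 6 - 1\right)}{41} = - \frac{1781 \left(1 - 1\right)}{41} = \left(- \frac{1781}{41}\right) 0 = 0$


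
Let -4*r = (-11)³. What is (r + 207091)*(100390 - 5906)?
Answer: 19598225595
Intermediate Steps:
r = 1331/4 (r = -¼*(-11)³ = -¼*(-1331) = 1331/4 ≈ 332.75)
(r + 207091)*(100390 - 5906) = (1331/4 + 207091)*(100390 - 5906) = (829695/4)*94484 = 19598225595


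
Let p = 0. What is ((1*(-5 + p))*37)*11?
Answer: -2035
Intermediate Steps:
((1*(-5 + p))*37)*11 = ((1*(-5 + 0))*37)*11 = ((1*(-5))*37)*11 = -5*37*11 = -185*11 = -2035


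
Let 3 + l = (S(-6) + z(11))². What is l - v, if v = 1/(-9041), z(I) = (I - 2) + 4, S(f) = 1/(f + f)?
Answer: 213304457/1301904 ≈ 163.84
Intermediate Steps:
S(f) = 1/(2*f)
z(I) = 2 + I (z(I) = (-2 + I) + 4 = 2 + I)
v = -1/9041 ≈ -0.00011061
l = 23593/144 (l = -3 + ((½)/(-6) + (2 + 11))² = -3 + ((½)*(-⅙) + 13)² = -3 + (-1/12 + 13)² = -3 + (155/12)² = -3 + 24025/144 = 23593/144 ≈ 163.84)
l - v = 23593/144 - 1*(-1/9041) = 23593/144 + 1/9041 = 213304457/1301904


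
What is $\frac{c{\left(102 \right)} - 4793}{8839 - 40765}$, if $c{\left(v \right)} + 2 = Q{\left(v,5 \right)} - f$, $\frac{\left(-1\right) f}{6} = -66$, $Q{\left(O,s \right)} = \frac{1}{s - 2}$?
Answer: $\frac{458}{2817} \approx 0.16258$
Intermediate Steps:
$Q{\left(O,s \right)} = \frac{1}{-2 + s}$
$f = 396$ ($f = \left(-6\right) \left(-66\right) = 396$)
$c{\left(v \right)} = - \frac{1193}{3}$ ($c{\left(v \right)} = -2 + \left(\frac{1}{-2 + 5} - 396\right) = -2 - \left(396 - \frac{1}{3}\right) = -2 + \left(\frac{1}{3} - 396\right) = -2 - \frac{1187}{3} = - \frac{1193}{3}$)
$\frac{c{\left(102 \right)} - 4793}{8839 - 40765} = \frac{- \frac{1193}{3} - 4793}{8839 - 40765} = - \frac{15572}{3 \left(-31926\right)} = \left(- \frac{15572}{3}\right) \left(- \frac{1}{31926}\right) = \frac{458}{2817}$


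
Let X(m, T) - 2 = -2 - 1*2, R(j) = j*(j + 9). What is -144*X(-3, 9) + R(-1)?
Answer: 280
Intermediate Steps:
R(j) = j*(9 + j)
X(m, T) = -2 (X(m, T) = 2 + (-2 - 1*2) = 2 + (-2 - 2) = 2 - 4 = -2)
-144*X(-3, 9) + R(-1) = -144*(-2) - (9 - 1) = 288 - 1*8 = 288 - 8 = 280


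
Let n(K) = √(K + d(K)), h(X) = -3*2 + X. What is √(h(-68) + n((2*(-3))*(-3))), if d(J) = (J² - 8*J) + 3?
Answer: √(-74 + √201) ≈ 7.7345*I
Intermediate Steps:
h(X) = -6 + X
d(J) = 3 + J² - 8*J
n(K) = √(3 + K² - 7*K) (n(K) = √(K + (3 + K² - 8*K)) = √(3 + K² - 7*K))
√(h(-68) + n((2*(-3))*(-3))) = √((-6 - 68) + √(3 + ((2*(-3))*(-3))² - 7*2*(-3)*(-3))) = √(-74 + √(3 + (-6*(-3))² - (-42)*(-3))) = √(-74 + √(3 + 18² - 7*18)) = √(-74 + √(3 + 324 - 126)) = √(-74 + √201)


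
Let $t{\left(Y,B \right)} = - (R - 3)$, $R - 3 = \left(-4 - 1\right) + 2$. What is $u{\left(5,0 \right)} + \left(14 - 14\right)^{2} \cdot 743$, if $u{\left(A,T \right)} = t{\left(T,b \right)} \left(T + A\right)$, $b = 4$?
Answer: $15$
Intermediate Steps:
$R = 0$ ($R = 3 + \left(\left(-4 - 1\right) + 2\right) = 3 + \left(-5 + 2\right) = 3 - 3 = 0$)
$t{\left(Y,B \right)} = 3$ ($t{\left(Y,B \right)} = - (0 - 3) = \left(-1\right) \left(-3\right) = 3$)
$u{\left(A,T \right)} = 3 A + 3 T$ ($u{\left(A,T \right)} = 3 \left(T + A\right) = 3 \left(A + T\right) = 3 A + 3 T$)
$u{\left(5,0 \right)} + \left(14 - 14\right)^{2} \cdot 743 = \left(3 \cdot 5 + 3 \cdot 0\right) + \left(14 - 14\right)^{2} \cdot 743 = \left(15 + 0\right) + 0^{2} \cdot 743 = 15 + 0 \cdot 743 = 15 + 0 = 15$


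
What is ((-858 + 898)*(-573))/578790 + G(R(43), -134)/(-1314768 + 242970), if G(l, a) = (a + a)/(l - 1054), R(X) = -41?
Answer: -149441656894/3773771283555 ≈ -0.039600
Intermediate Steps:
G(l, a) = 2*a/(-1054 + l) (G(l, a) = (2*a)/(-1054 + l) = 2*a/(-1054 + l))
((-858 + 898)*(-573))/578790 + G(R(43), -134)/(-1314768 + 242970) = ((-858 + 898)*(-573))/578790 + (2*(-134)/(-1054 - 41))/(-1314768 + 242970) = (40*(-573))*(1/578790) + (2*(-134)/(-1095))/(-1071798) = -22920*1/578790 + (2*(-134)*(-1/1095))*(-1/1071798) = -764/19293 + (268/1095)*(-1/1071798) = -764/19293 - 134/586809405 = -149441656894/3773771283555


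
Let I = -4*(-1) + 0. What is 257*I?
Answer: 1028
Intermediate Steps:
I = 4 (I = 4 + 0 = 4)
257*I = 257*4 = 1028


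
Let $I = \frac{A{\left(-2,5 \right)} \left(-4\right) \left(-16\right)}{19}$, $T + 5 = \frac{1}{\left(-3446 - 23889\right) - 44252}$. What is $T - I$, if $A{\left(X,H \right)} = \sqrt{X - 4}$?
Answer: $- \frac{357936}{71587} - \frac{64 i \sqrt{6}}{19} \approx -5.0 - 8.2509 i$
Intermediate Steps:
$A{\left(X,H \right)} = \sqrt{-4 + X}$
$T = - \frac{357936}{71587}$ ($T = -5 + \frac{1}{\left(-3446 - 23889\right) - 44252} = -5 + \frac{1}{-27335 - 44252} = -5 + \frac{1}{-71587} = -5 - \frac{1}{71587} = - \frac{357936}{71587} \approx -5.0$)
$I = \frac{64 i \sqrt{6}}{19}$ ($I = \frac{\sqrt{-4 - 2} \left(-4\right) \left(-16\right)}{19} = \sqrt{-6} \left(-4\right) \left(-16\right) \frac{1}{19} = i \sqrt{6} \left(-4\right) \left(-16\right) \frac{1}{19} = - 4 i \sqrt{6} \left(-16\right) \frac{1}{19} = 64 i \sqrt{6} \cdot \frac{1}{19} = \frac{64 i \sqrt{6}}{19} \approx 8.2509 i$)
$T - I = - \frac{357936}{71587} - \frac{64 i \sqrt{6}}{19}$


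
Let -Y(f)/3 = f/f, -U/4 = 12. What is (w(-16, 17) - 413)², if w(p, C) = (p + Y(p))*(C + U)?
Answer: 30976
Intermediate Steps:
U = -48 (U = -4*12 = -48)
Y(f) = -3 (Y(f) = -3*f/f = -3*1 = -3)
w(p, C) = (-48 + C)*(-3 + p) (w(p, C) = (p - 3)*(C - 48) = (-3 + p)*(-48 + C) = (-48 + C)*(-3 + p))
(w(-16, 17) - 413)² = ((144 - 48*(-16) - 3*17 + 17*(-16)) - 413)² = ((144 + 768 - 51 - 272) - 413)² = (589 - 413)² = 176² = 30976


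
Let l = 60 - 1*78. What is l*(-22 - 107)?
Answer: 2322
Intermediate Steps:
l = -18 (l = 60 - 78 = -18)
l*(-22 - 107) = -18*(-22 - 107) = -18*(-129) = 2322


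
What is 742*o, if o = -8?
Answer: -5936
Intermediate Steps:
742*o = 742*(-8) = -5936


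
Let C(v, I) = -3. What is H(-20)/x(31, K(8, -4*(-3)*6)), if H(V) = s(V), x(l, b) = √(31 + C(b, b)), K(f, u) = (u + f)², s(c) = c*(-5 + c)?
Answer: 250*√7/7 ≈ 94.491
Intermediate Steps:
K(f, u) = (f + u)²
x(l, b) = 2*√7 (x(l, b) = √(31 - 3) = √28 = 2*√7)
H(V) = V*(-5 + V)
H(-20)/x(31, K(8, -4*(-3)*6)) = (-20*(-5 - 20))/((2*√7)) = (-20*(-25))*(√7/14) = 500*(√7/14) = 250*√7/7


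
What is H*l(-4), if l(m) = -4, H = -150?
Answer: 600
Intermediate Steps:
H*l(-4) = -150*(-4) = 600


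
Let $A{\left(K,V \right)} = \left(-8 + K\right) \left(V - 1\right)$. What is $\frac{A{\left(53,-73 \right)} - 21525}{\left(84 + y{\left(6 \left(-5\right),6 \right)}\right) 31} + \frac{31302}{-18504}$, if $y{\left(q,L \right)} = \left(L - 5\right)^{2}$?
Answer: $- \frac{6026641}{541756} \approx -11.124$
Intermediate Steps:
$y{\left(q,L \right)} = \left(-5 + L\right)^{2}$
$A{\left(K,V \right)} = \left(-1 + V\right) \left(-8 + K\right)$ ($A{\left(K,V \right)} = \left(-8 + K\right) \left(-1 + V\right) = \left(-1 + V\right) \left(-8 + K\right)$)
$\frac{A{\left(53,-73 \right)} - 21525}{\left(84 + y{\left(6 \left(-5\right),6 \right)}\right) 31} + \frac{31302}{-18504} = \frac{\left(8 - 53 - -584 + 53 \left(-73\right)\right) - 21525}{\left(84 + \left(-5 + 6\right)^{2}\right) 31} + \frac{31302}{-18504} = \frac{\left(8 - 53 + 584 - 3869\right) - 21525}{\left(84 + 1^{2}\right) 31} + 31302 \left(- \frac{1}{18504}\right) = \frac{-3330 - 21525}{\left(84 + 1\right) 31} - \frac{1739}{1028} = - \frac{24855}{85 \cdot 31} - \frac{1739}{1028} = - \frac{24855}{2635} - \frac{1739}{1028} = \left(-24855\right) \frac{1}{2635} - \frac{1739}{1028} = - \frac{4971}{527} - \frac{1739}{1028} = - \frac{6026641}{541756}$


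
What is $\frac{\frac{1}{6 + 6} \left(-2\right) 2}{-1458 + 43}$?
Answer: $\frac{1}{4245} \approx 0.00023557$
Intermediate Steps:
$\frac{\frac{1}{6 + 6} \left(-2\right) 2}{-1458 + 43} = \frac{\frac{1}{12} \left(-2\right) 2}{-1415} = - \frac{\frac{1}{12} \left(-2\right) 2}{1415} = - \frac{\left(- \frac{1}{6}\right) 2}{1415} = \left(- \frac{1}{1415}\right) \left(- \frac{1}{3}\right) = \frac{1}{4245}$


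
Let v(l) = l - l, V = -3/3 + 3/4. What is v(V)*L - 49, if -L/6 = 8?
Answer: -49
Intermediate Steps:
L = -48 (L = -6*8 = -48)
V = -¼ (V = -3*⅓ + 3*(¼) = -1 + ¾ = -¼ ≈ -0.25000)
v(l) = 0
v(V)*L - 49 = 0*(-48) - 49 = 0 - 49 = -49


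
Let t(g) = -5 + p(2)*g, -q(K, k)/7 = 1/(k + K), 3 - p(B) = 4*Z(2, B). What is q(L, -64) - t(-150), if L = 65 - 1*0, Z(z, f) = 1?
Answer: -152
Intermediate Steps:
p(B) = -1 (p(B) = 3 - 4 = -1)
L = 65 (L = 65 + 0 = 65)
q(K, k) = -7/(K + k) (q(K, k) = -7/(k + K) = -7/(K + k))
t(g) = -5 - g
q(L, -64) - t(-150) = -7/(65 - 64) - (-5 - 1*(-150)) = -7/1 - (-5 + 150) = -7*1 - 1*145 = -7 - 145 = -152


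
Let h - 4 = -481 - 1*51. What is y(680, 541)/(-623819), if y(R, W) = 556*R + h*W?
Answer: -92432/623819 ≈ -0.14817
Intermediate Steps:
h = -528 (h = 4 + (-481 - 1*51) = 4 + (-481 - 51) = 4 - 532 = -528)
y(R, W) = -528*W + 556*R (y(R, W) = 556*R - 528*W = -528*W + 556*R)
y(680, 541)/(-623819) = (-528*541 + 556*680)/(-623819) = (-285648 + 378080)*(-1/623819) = 92432*(-1/623819) = -92432/623819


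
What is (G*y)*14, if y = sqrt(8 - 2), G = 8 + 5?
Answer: 182*sqrt(6) ≈ 445.81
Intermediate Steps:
G = 13
y = sqrt(6) ≈ 2.4495
(G*y)*14 = (13*sqrt(6))*14 = 182*sqrt(6)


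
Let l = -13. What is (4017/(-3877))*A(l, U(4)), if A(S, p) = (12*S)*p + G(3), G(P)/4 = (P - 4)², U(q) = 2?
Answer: 1237236/3877 ≈ 319.12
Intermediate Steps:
G(P) = 4*(-4 + P)² (G(P) = 4*(P - 4)² = 4*(-4 + P)²)
A(S, p) = 4 + 12*S*p (A(S, p) = (12*S)*p + 4*(-4 + 3)² = 12*S*p + 4*(-1)² = 12*S*p + 4*1 = 12*S*p + 4 = 4 + 12*S*p)
(4017/(-3877))*A(l, U(4)) = (4017/(-3877))*(4 + 12*(-13)*2) = (4017*(-1/3877))*(4 - 312) = -4017/3877*(-308) = 1237236/3877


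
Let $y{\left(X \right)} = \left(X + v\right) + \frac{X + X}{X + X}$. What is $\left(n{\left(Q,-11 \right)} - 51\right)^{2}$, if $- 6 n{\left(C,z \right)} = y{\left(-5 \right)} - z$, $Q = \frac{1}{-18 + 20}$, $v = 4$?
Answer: $\frac{100489}{36} \approx 2791.4$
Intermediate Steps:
$y{\left(X \right)} = 5 + X$ ($y{\left(X \right)} = \left(X + 4\right) + \frac{X + X}{X + X} = \left(4 + X\right) + \frac{2 X}{2 X} = \left(4 + X\right) + 2 X \frac{1}{2 X} = \left(4 + X\right) + 1 = 5 + X$)
$Q = \frac{1}{2} \approx 0.5$
$n{\left(C,z \right)} = \frac{z}{6}$ ($n{\left(C,z \right)} = - \frac{\left(5 - 5\right) - z}{6} = - \frac{0 - z}{6} = - \frac{\left(-1\right) z}{6} = \frac{z}{6}$)
$\left(n{\left(Q,-11 \right)} - 51\right)^{2} = \left(\frac{1}{6} \left(-11\right) - 51\right)^{2} = \left(- \frac{11}{6} - 51\right)^{2} = \left(- \frac{317}{6}\right)^{2} = \frac{100489}{36}$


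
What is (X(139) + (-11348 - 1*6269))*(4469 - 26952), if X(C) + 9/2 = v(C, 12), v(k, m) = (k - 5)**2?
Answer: -15041127/2 ≈ -7.5206e+6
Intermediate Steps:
v(k, m) = (-5 + k)**2
X(C) = -9/2 + (-5 + C)**2
(X(139) + (-11348 - 1*6269))*(4469 - 26952) = ((-9/2 + (-5 + 139)**2) + (-11348 - 1*6269))*(4469 - 26952) = ((-9/2 + 134**2) + (-11348 - 6269))*(-22483) = ((-9/2 + 17956) - 17617)*(-22483) = (35903/2 - 17617)*(-22483) = (669/2)*(-22483) = -15041127/2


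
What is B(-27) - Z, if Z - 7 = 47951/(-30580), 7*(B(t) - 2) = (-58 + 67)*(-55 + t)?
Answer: -23302683/214060 ≈ -108.86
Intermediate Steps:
B(t) = -481/7 + 9*t/7 (B(t) = 2 + ((-58 + 67)*(-55 + t))/7 = 2 + (9*(-55 + t))/7 = 2 + (-495 + 9*t)/7 = 2 + (-495/7 + 9*t/7) = -481/7 + 9*t/7)
Z = 166109/30580 (Z = 7 + 47951/(-30580) = 7 + 47951*(-1/30580) = 7 - 47951/30580 = 166109/30580 ≈ 5.4319)
B(-27) - Z = (-481/7 + (9/7)*(-27)) - 1*166109/30580 = (-481/7 - 243/7) - 166109/30580 = -724/7 - 166109/30580 = -23302683/214060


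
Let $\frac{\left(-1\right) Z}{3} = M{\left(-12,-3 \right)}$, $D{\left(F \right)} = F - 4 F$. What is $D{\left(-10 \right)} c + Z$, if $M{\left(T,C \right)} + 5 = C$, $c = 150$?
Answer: $4524$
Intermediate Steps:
$D{\left(F \right)} = - 3 F$
$M{\left(T,C \right)} = -5 + C$
$Z = 24$ ($Z = - 3 \left(-5 - 3\right) = \left(-3\right) \left(-8\right) = 24$)
$D{\left(-10 \right)} c + Z = \left(-3\right) \left(-10\right) 150 + 24 = 30 \cdot 150 + 24 = 4500 + 24 = 4524$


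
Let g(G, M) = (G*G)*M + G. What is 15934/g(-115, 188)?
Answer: 15934/2486185 ≈ 0.0064090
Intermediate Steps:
g(G, M) = G + M*G² (g(G, M) = G²*M + G = M*G² + G = G + M*G²)
15934/g(-115, 188) = 15934/((-115*(1 - 115*188))) = 15934/((-115*(1 - 21620))) = 15934/((-115*(-21619))) = 15934/2486185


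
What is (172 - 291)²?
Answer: 14161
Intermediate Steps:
(172 - 291)² = (-119)² = 14161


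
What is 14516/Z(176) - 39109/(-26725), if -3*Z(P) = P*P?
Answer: 11905021/206958400 ≈ 0.057524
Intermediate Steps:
Z(P) = -P**2/3 (Z(P) = -P*P/3 = -P**2/3)
14516/Z(176) - 39109/(-26725) = 14516/((-1/3*176**2)) - 39109/(-26725) = 14516/((-1/3*30976)) - 39109*(-1/26725) = 14516/(-30976/3) + 39109/26725 = 14516*(-3/30976) + 39109/26725 = -10887/7744 + 39109/26725 = 11905021/206958400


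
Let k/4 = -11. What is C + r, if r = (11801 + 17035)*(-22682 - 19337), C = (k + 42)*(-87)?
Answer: -1211659710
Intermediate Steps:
k = -44 (k = 4*(-11) = -44)
C = 174 (C = (-44 + 42)*(-87) = -2*(-87) = 174)
r = -1211659884 (r = 28836*(-42019) = -1211659884)
C + r = 174 - 1211659884 = -1211659710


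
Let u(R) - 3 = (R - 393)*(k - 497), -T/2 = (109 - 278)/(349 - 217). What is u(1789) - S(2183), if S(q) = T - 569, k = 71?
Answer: -39212353/66 ≈ -5.9413e+5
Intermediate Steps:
T = 169/66 (T = -2*(109 - 278)/(349 - 217) = -(-338)/132 = -2*(-169/132) = 169/66 ≈ 2.5606)
S(q) = -37385/66 (S(q) = 169/66 - 569 = -37385/66)
u(R) = 167421 - 426*R (u(R) = 3 + (R - 393)*(71 - 497) = 3 + (-393 + R)*(-426) = 3 + (167418 - 426*R) = 167421 - 426*R)
u(1789) - S(2183) = (167421 - 426*1789) - 1*(-37385/66) = (167421 - 762114) + 37385/66 = -594693 + 37385/66 = -39212353/66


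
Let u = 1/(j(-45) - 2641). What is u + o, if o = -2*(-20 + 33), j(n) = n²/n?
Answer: -69837/2686 ≈ -26.000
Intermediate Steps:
j(n) = n
o = -26 (o = -2*13 = -26)
u = -1/2686 (u = 1/(-45 - 2641) = 1/(-2686) = -1/2686 ≈ -0.00037230)
u + o = -1/2686 - 26 = -69837/2686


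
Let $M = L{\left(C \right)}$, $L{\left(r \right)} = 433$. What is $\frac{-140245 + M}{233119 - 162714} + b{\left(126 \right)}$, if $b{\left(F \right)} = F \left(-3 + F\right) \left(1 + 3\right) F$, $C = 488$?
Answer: $\frac{549932751948}{70405} \approx 7.811 \cdot 10^{6}$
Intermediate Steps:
$M = 433$
$b{\left(F \right)} = F^{2} \left(-12 + 4 F\right)$ ($b{\left(F \right)} = F \left(-3 + F\right) 4 F = F \left(-12 + 4 F\right) F = F^{2} \left(-12 + 4 F\right)$)
$\frac{-140245 + M}{233119 - 162714} + b{\left(126 \right)} = \frac{-140245 + 433}{233119 - 162714} + 4 \cdot 126^{2} \left(-3 + 126\right) = - \frac{139812}{70405} + 4 \cdot 15876 \cdot 123 = \left(-139812\right) \frac{1}{70405} + 7810992 = - \frac{139812}{70405} + 7810992 = \frac{549932751948}{70405}$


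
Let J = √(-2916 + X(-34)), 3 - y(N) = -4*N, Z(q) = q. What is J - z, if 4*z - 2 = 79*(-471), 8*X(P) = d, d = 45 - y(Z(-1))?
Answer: 37207/4 + I*√11641/2 ≈ 9301.8 + 53.947*I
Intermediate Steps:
y(N) = 3 + 4*N (y(N) = 3 - (-4)*N = 3 + 4*N)
d = 46 (d = 45 - (3 + 4*(-1)) = 45 - (3 - 4) = 45 - 1*(-1) = 45 + 1 = 46)
X(P) = 23/4 (X(P) = (⅛)*46 = 23/4)
J = I*√11641/2 (J = √(-2916 + 23/4) = √(-11641/4) = I*√11641/2 ≈ 53.947*I)
z = -37207/4 (z = ½ + (79*(-471))/4 = ½ + (¼)*(-37209) = ½ - 37209/4 = -37207/4 ≈ -9301.8)
J - z = I*√11641/2 - 1*(-37207/4) = I*√11641/2 + 37207/4 = 37207/4 + I*√11641/2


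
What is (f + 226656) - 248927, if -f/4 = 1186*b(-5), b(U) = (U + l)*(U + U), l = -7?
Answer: -591551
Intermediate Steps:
b(U) = 2*U*(-7 + U) (b(U) = (U - 7)*(U + U) = (-7 + U)*(2*U) = 2*U*(-7 + U))
f = -569280 (f = -4744*2*(-5)*(-7 - 5) = -4744*2*(-5)*(-12) = -4744*120 = -4*142320 = -569280)
(f + 226656) - 248927 = (-569280 + 226656) - 248927 = -342624 - 248927 = -591551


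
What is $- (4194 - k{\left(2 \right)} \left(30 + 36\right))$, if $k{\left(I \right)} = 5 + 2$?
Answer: $-3732$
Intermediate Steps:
$k{\left(I \right)} = 7$
$- (4194 - k{\left(2 \right)} \left(30 + 36\right)) = - (4194 - 7 \left(30 + 36\right)) = - (4194 - 7 \cdot 66) = - (4194 - 462) = \left(-1\right) 3732 = -3732$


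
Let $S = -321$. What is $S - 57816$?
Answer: $-58137$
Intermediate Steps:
$S - 57816 = -321 - 57816 = -58137$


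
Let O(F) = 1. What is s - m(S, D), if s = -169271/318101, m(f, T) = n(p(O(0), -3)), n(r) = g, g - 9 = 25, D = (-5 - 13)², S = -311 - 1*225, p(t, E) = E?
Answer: -10984705/318101 ≈ -34.532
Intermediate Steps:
S = -536 (S = -311 - 225 = -536)
D = 324 (D = (-18)² = 324)
g = 34 (g = 9 + 25 = 34)
n(r) = 34
m(f, T) = 34
s = -169271/318101 (s = -169271*1/318101 = -169271/318101 ≈ -0.53213)
s - m(S, D) = -169271/318101 - 1*34 = -169271/318101 - 34 = -10984705/318101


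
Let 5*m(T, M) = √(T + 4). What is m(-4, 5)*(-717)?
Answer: 0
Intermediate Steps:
m(T, M) = √(4 + T)/5 (m(T, M) = √(T + 4)/5 = √(4 + T)/5)
m(-4, 5)*(-717) = (√(4 - 4)/5)*(-717) = (√0/5)*(-717) = ((⅕)*0)*(-717) = 0*(-717) = 0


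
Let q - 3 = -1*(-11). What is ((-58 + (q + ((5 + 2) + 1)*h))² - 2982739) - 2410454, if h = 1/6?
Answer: -48522353/9 ≈ -5.3914e+6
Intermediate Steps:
q = 14 (q = 3 - 1*(-11) = 3 + 11 = 14)
h = ⅙ ≈ 0.16667
((-58 + (q + ((5 + 2) + 1)*h))² - 2982739) - 2410454 = ((-58 + (14 + ((5 + 2) + 1)*(⅙)))² - 2982739) - 2410454 = ((-58 + (14 + (7 + 1)*(⅙)))² - 2982739) - 2410454 = ((-58 + (14 + 8*(⅙)))² - 2982739) - 2410454 = ((-58 + (14 + 4/3))² - 2982739) - 2410454 = ((-58 + 46/3)² - 2982739) - 2410454 = ((-128/3)² - 2982739) - 2410454 = (16384/9 - 2982739) - 2410454 = -26828267/9 - 2410454 = -48522353/9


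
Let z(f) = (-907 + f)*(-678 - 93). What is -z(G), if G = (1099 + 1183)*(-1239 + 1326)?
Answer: 152370417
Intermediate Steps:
G = 198534 (G = 2282*87 = 198534)
z(f) = 699297 - 771*f (z(f) = (-907 + f)*(-771) = 699297 - 771*f)
-z(G) = -(699297 - 771*198534) = -(699297 - 153069714) = -1*(-152370417) = 152370417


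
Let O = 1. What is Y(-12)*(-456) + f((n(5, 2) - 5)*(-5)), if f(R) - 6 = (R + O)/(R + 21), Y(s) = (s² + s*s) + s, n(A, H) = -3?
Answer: -7676809/61 ≈ -1.2585e+5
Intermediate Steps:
Y(s) = s + 2*s² (Y(s) = (s² + s²) + s = 2*s² + s = s + 2*s²)
f(R) = 6 + (1 + R)/(21 + R) (f(R) = 6 + (R + 1)/(R + 21) = 6 + (1 + R)/(21 + R))
Y(-12)*(-456) + f((n(5, 2) - 5)*(-5)) = -12*(1 + 2*(-12))*(-456) + (127 + 7*((-3 - 5)*(-5)))/(21 + (-3 - 5)*(-5)) = -12*(1 - 24)*(-456) + (127 + 7*(-8*(-5)))/(21 - 8*(-5)) = -12*(-23)*(-456) + (127 + 7*40)/(21 + 40) = 276*(-456) + (127 + 280)/61 = -125856 + (1/61)*407 = -125856 + 407/61 = -7676809/61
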